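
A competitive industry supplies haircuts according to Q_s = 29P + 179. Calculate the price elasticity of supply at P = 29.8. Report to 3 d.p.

At P = 29.8, Q_s = 1043.20.
dQ_s/dP = 29.
ε_s = (dQ_s/dP)(P/Q_s) = (29)(29.8/1043.20).

0.828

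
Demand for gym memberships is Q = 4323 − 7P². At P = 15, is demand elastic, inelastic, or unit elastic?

elastic

Q = 2748, dQ/dP = -210.
ε = (dQ/dP)(P/Q) ≈ -1.146.
|ε| = 1.15 > 1.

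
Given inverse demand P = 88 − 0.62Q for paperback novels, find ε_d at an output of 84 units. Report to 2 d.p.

-0.69

At Q = 84, P = 88 − 0.62(84) = 35.92.
dP/dQ = −0.62, so dQ/dP = 1/(−0.62) = -1.613.
ε = (dQ/dP)(P/Q) = (-1.613)(35.92/84).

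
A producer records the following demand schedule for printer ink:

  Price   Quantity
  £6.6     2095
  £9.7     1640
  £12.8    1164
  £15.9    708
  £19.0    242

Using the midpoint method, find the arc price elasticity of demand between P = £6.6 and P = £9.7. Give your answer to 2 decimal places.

-0.64

At P = 6.6, Q = 2095; at P = 9.7, Q = 1640.
ΔQ = -455, ΔP = 3.1. Midpoints: P̄ = 8.15, Q̄ = 1867.5.
ε = (ΔQ/ΔP)(P̄/Q̄) = (-455/3.1)(8.15/1867.5).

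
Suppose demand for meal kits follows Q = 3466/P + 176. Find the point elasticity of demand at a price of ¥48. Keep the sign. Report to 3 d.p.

At P = 48, Q = 248.208.
dQ/dP = −3466/P² = -1.504.
ε = (dQ/dP)(P/Q) = (-1.504)(48/248.208).

-0.291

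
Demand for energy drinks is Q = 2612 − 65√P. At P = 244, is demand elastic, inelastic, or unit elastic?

inelastic

Q = 1596.668, dQ/dP = -2.081.
ε = (dQ/dP)(P/Q) ≈ -0.318.
|ε| = 0.32 < 1.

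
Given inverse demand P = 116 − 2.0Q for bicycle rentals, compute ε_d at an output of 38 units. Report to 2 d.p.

-0.53

At Q = 38, P = 116 − 2.0(38) = 40.00.
dP/dQ = −2.0, so dQ/dP = 1/(−2.0) = -0.500.
ε = (dQ/dP)(P/Q) = (-0.500)(40.00/38).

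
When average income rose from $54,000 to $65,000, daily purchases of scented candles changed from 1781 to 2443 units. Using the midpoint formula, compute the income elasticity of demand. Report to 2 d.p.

1.70

ΔQ = 662, ΔI = 11000. Midpoints: Ī = 59,500, Q̄ = 2112.0.
ε_I = (ΔQ/ΔI)(Ī/Q̄) = (662/11000)(59500/2112.0).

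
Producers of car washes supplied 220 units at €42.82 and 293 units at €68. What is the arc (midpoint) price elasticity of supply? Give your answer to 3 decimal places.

0.626

ΔQ = 293 − 220 = 73; ΔP = 68 − 42.82 = 25.18.
Midpoints: P̄ = 55.41, Q̄ = 256.5.
ε_s = (ΔQ/ΔP)(P̄/Q̄) = (73/25.18)(55.41/256.5).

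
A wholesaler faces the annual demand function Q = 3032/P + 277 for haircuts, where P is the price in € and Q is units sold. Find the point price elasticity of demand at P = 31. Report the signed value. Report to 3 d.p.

At P = 31, Q = 374.806.
dQ/dP = −3032/P² = -3.155.
ε = (dQ/dP)(P/Q) = (-3.155)(31/374.806).
|ε| < 1, so demand is inelastic at this price.

-0.261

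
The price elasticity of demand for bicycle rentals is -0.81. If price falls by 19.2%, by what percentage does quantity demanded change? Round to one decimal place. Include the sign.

%ΔQ ≈ ε × %ΔP = (-0.81)(-19.2%) = 15.55%.

15.6%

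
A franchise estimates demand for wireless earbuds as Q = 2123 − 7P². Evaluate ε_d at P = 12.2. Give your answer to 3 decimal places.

-1.927

At P = 12.2, Q = 1081.120.
dQ/dP = −14P = -170.800.
ε = (dQ/dP)(P/Q) = (-170.800)(12.2/1081.120).
|ε| > 1, so demand is elastic at this price.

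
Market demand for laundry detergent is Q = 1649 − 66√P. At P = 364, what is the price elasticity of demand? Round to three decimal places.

At P = 364, Q = 389.800.
dQ/dP = −66/(2√P) = -1.730.
ε = (dQ/dP)(P/Q) = (-1.730)(364/389.800).
|ε| > 1, so demand is elastic at this price.

-1.615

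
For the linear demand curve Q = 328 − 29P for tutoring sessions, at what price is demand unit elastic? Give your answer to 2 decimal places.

For linear demand Q = a − bP, ε = −bP/(a − bP). |ε| = 1 when bP = a − bP, i.e. P = a/(2b).
P = 328/(2·29) = 328/58 = 5.6552.

5.66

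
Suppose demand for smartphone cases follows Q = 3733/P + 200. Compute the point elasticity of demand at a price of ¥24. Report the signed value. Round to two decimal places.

-0.44

At P = 24, Q = 355.542.
dQ/dP = −3733/P² = -6.481.
ε = (dQ/dP)(P/Q) = (-6.481)(24/355.542).
|ε| < 1, so demand is inelastic at this price.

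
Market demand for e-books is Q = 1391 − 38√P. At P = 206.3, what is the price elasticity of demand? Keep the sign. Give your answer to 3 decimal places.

-0.323

At P = 206.3, Q = 845.200.
dQ/dP = −38/(2√P) = -1.323.
ε = (dQ/dP)(P/Q) = (-1.323)(206.3/845.200).
|ε| < 1, so demand is inelastic at this price.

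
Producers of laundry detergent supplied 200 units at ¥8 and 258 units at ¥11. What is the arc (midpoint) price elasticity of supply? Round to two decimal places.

0.80

ΔQ = 258 − 200 = 58; ΔP = 11 − 8 = 3.
Midpoints: P̄ = 9.50, Q̄ = 229.0.
ε_s = (ΔQ/ΔP)(P̄/Q̄) = (58/3)(9.50/229.0).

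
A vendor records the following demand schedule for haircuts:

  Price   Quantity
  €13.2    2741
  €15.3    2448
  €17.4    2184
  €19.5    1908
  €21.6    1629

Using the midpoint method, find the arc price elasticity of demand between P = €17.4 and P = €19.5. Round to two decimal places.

At P = 17.4, Q = 2184; at P = 19.5, Q = 1908.
ΔQ = -276, ΔP = 2.1. Midpoints: P̄ = 18.45, Q̄ = 2046.0.
ε = (ΔQ/ΔP)(P̄/Q̄) = (-276/2.1)(18.45/2046.0).

-1.19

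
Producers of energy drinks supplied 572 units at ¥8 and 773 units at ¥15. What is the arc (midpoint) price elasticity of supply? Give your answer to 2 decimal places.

ΔQ = 773 − 572 = 201; ΔP = 15 − 8 = 7.
Midpoints: P̄ = 11.50, Q̄ = 672.5.
ε_s = (ΔQ/ΔP)(P̄/Q̄) = (201/7)(11.50/672.5).

0.49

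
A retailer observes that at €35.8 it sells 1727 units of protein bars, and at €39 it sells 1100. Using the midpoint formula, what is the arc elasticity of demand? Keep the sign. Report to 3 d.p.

-5.184

ΔQ = 1100 − 1727 = -627; ΔP = 39 − 35.8 = 3.2.
Midpoints: P̄ = 37.40, Q̄ = 1413.5.
ε = (ΔQ/ΔP)(P̄/Q̄) = (-627/3.2)(37.40/1413.5).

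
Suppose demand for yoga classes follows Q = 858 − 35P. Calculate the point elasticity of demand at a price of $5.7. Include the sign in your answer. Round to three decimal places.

-0.303

At P = 5.7, Q = 658.500.
dQ/dP = −35.
ε = (dQ/dP)(P/Q) = (-35)(5.7/658.500).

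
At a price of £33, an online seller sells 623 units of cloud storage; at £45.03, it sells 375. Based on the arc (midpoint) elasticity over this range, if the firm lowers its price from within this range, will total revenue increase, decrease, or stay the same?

Arc ε = (-248/12.03)(39.02/499.0) ≈ -1.612.
|ε| = 1.61 > 1, so demand is elastic. A price cut therefore raises total revenue.

increase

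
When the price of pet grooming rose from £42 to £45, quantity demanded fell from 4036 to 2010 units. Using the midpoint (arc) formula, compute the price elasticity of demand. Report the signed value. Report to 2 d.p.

ΔQ = 2010 − 4036 = -2026; ΔP = 45 − 42 = 3.
Midpoints: P̄ = 43.50, Q̄ = 3023.0.
ε = (ΔQ/ΔP)(P̄/Q̄) = (-2026/3)(43.50/3023.0).

-9.72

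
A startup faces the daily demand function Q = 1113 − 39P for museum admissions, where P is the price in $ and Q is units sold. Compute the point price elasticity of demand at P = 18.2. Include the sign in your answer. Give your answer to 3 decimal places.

-1.760

At P = 18.2, Q = 403.200.
dQ/dP = −39.
ε = (dQ/dP)(P/Q) = (-39)(18.2/403.200).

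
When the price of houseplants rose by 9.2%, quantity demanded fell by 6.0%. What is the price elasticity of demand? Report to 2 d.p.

ε = %ΔQ / %ΔP = (-6.0)/(9.2) = -0.652.

-0.65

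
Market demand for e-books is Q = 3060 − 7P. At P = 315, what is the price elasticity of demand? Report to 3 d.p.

-2.579

At P = 315, Q = 855.
dQ/dP = −7.
ε = (dQ/dP)(P/Q) = (-7)(315/855).
|ε| > 1, so demand is elastic at this price.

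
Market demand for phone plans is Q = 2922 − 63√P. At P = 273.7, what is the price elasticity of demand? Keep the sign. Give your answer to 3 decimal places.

-0.277

At P = 273.7, Q = 1879.735.
dQ/dP = −63/(2√P) = -1.904.
ε = (dQ/dP)(P/Q) = (-1.904)(273.7/1879.735).
|ε| < 1, so demand is inelastic at this price.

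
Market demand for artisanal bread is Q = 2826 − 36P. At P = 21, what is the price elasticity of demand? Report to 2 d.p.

At P = 21, Q = 2070.
dQ/dP = −36.
ε = (dQ/dP)(P/Q) = (-36)(21/2070).

-0.37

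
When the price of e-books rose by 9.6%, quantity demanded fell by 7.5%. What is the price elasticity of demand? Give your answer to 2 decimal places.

ε = %ΔQ / %ΔP = (-7.5)/(9.6) = -0.781.

-0.78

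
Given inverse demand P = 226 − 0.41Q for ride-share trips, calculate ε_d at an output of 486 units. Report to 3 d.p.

At Q = 486, P = 226 − 0.41(486) = 26.74.
dP/dQ = −0.41, so dQ/dP = 1/(−0.41) = -2.439.
ε = (dQ/dP)(P/Q) = (-2.439)(26.74/486).

-0.134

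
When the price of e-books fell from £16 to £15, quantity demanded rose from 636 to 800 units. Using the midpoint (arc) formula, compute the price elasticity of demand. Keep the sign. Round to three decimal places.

ΔQ = 800 − 636 = 164; ΔP = 15 − 16 = -1.
Midpoints: P̄ = 15.50, Q̄ = 718.0.
ε = (ΔQ/ΔP)(P̄/Q̄) = (164/-1)(15.50/718.0).

-3.540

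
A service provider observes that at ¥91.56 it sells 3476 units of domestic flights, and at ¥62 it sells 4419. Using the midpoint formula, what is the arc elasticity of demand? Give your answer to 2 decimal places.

-0.62

ΔQ = 4419 − 3476 = 943; ΔP = 62 − 91.56 = -29.56.
Midpoints: P̄ = 76.78, Q̄ = 3947.5.
ε = (ΔQ/ΔP)(P̄/Q̄) = (943/-29.56)(76.78/3947.5).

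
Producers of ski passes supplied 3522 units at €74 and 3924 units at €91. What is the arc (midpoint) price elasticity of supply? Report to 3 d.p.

0.524

ΔQ = 3924 − 3522 = 402; ΔP = 91 − 74 = 17.
Midpoints: P̄ = 82.50, Q̄ = 3723.0.
ε_s = (ΔQ/ΔP)(P̄/Q̄) = (402/17)(82.50/3723.0).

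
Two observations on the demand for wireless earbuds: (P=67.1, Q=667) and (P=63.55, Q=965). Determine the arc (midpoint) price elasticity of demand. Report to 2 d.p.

ΔQ = 965 − 667 = 298; ΔP = 63.55 − 67.1 = -3.55.
Midpoints: P̄ = 65.32, Q̄ = 816.0.
ε = (ΔQ/ΔP)(P̄/Q̄) = (298/-3.55)(65.32/816.0).

-6.72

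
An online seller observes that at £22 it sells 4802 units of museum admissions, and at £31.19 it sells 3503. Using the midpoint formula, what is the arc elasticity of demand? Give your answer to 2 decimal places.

-0.91

ΔQ = 3503 − 4802 = -1299; ΔP = 31.19 − 22 = 9.19.
Midpoints: P̄ = 26.59, Q̄ = 4152.5.
ε = (ΔQ/ΔP)(P̄/Q̄) = (-1299/9.19)(26.59/4152.5).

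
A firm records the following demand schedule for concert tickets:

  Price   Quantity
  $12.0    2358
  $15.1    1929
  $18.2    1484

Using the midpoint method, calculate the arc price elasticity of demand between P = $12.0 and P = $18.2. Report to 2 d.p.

At P = 12.0, Q = 2358; at P = 18.2, Q = 1484.
ΔQ = -874, ΔP = 6.2. Midpoints: P̄ = 15.10, Q̄ = 1921.0.
ε = (ΔQ/ΔP)(P̄/Q̄) = (-874/6.2)(15.10/1921.0).

-1.11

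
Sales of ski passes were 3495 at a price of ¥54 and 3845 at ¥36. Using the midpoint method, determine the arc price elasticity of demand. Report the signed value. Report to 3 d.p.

ΔQ = 3845 − 3495 = 350; ΔP = 36 − 54 = -18.
Midpoints: P̄ = 45.00, Q̄ = 3670.0.
ε = (ΔQ/ΔP)(P̄/Q̄) = (350/-18)(45.00/3670.0).

-0.238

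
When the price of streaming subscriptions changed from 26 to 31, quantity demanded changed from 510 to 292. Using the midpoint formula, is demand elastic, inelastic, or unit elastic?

Arc ε ≈ -3.099.
|ε| = 3.10 > 1.

elastic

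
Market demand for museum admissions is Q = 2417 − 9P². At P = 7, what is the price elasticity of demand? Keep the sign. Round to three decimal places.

At P = 7, Q = 1976.
dQ/dP = −18P = -126.
ε = (dQ/dP)(P/Q) = (-126)(7/1976).
|ε| < 1, so demand is inelastic at this price.

-0.446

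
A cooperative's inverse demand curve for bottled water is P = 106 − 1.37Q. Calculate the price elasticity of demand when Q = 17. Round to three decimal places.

At Q = 17, P = 106 − 1.37(17) = 82.71.
dP/dQ = −1.37, so dQ/dP = 1/(−1.37) = -0.730.
ε = (dQ/dP)(P/Q) = (-0.730)(82.71/17).

-3.551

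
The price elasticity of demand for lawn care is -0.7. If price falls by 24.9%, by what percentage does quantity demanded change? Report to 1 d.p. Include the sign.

17.4%

%ΔQ ≈ ε × %ΔP = (-0.7)(-24.9%) = 17.43%.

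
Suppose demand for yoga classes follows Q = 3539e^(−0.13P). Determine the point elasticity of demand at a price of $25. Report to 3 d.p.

-3.250

At P = 25, Q = 137.222.
dQ/dP = −0.13·3539e^(−0.13P) = −0.13Q = -17.839.
ε = (dQ/dP)(P/Q) = (-17.839)(25/137.222).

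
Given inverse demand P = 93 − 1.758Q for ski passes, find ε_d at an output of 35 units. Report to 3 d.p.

At Q = 35, P = 93 − 1.758(35) = 31.47.
dP/dQ = −1.758, so dQ/dP = 1/(−1.758) = -0.569.
ε = (dQ/dP)(P/Q) = (-0.569)(31.47/35).

-0.511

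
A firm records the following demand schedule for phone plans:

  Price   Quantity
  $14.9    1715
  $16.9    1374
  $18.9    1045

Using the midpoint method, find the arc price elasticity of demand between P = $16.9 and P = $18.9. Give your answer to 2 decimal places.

-2.43

At P = 16.9, Q = 1374; at P = 18.9, Q = 1045.
ΔQ = -329, ΔP = 2.0. Midpoints: P̄ = 17.90, Q̄ = 1209.5.
ε = (ΔQ/ΔP)(P̄/Q̄) = (-329/2.0)(17.90/1209.5).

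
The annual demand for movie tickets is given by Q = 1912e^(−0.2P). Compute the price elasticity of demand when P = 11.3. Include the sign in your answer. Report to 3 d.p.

-2.260

At P = 11.3, Q = 199.518.
dQ/dP = −0.2·1912e^(−0.2P) = −0.2Q = -39.904.
ε = (dQ/dP)(P/Q) = (-39.904)(11.3/199.518).
|ε| > 1, so demand is elastic at this price.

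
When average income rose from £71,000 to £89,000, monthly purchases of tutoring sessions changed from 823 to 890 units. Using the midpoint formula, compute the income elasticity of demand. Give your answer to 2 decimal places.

0.35

ΔQ = 67, ΔI = 18000. Midpoints: Ī = 80,000, Q̄ = 856.5.
ε_I = (ΔQ/ΔI)(Ī/Q̄) = (67/18000)(80000/856.5).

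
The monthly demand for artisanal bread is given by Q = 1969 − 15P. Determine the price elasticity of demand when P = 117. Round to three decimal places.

At P = 117, Q = 214.
dQ/dP = −15.
ε = (dQ/dP)(P/Q) = (-15)(117/214).

-8.201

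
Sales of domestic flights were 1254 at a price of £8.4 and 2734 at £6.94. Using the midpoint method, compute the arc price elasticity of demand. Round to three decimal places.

ΔQ = 2734 − 1254 = 1480; ΔP = 6.94 − 8.4 = -1.46.
Midpoints: P̄ = 7.67, Q̄ = 1994.0.
ε = (ΔQ/ΔP)(P̄/Q̄) = (1480/-1.46)(7.67/1994.0).

-3.899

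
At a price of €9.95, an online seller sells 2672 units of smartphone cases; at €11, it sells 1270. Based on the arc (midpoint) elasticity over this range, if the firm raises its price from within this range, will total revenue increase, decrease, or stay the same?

decrease

Arc ε = (-1402/1.05)(10.47/1971.0) ≈ -7.096.
|ε| = 7.10 > 1, so demand is elastic. A price rise therefore reduces total revenue.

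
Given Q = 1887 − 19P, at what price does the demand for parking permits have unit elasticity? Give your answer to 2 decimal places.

49.66

For linear demand Q = a − bP, ε = −bP/(a − bP). |ε| = 1 when bP = a − bP, i.e. P = a/(2b).
P = 1887/(2·19) = 1887/38 = 49.6579.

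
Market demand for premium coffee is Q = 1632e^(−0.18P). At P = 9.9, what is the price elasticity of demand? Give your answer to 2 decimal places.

-1.78

At P = 9.9, Q = 274.668.
dQ/dP = −0.18·1632e^(−0.18P) = −0.18Q = -49.440.
ε = (dQ/dP)(P/Q) = (-49.440)(9.9/274.668).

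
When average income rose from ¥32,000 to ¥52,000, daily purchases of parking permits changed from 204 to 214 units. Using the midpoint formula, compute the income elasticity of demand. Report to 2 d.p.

ΔQ = 10, ΔI = 20000. Midpoints: Ī = 42,000, Q̄ = 209.0.
ε_I = (ΔQ/ΔI)(Ī/Q̄) = (10/20000)(42000/209.0).
ε_I > 0, so the good is normal.

0.10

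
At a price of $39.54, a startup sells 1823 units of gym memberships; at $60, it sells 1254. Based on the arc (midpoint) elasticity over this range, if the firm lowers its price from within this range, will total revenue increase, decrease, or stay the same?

decrease

Arc ε = (-569/20.46)(49.77/1538.5) ≈ -0.900.
|ε| = 0.90 < 1, so demand is inelastic. A price cut therefore reduces total revenue.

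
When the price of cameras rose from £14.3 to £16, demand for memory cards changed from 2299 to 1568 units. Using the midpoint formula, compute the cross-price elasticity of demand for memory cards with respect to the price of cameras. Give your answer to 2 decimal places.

-3.37

ΔQ_x = 1568 − 2299 = -731; ΔP_y = 16 − 14.3 = 1.7.
Midpoints: P̄_y = 15.15, Q̄_x = 1933.5.
ε_xy = (ΔQ_x/ΔP_y)(P̄_y/Q̄_x) = (-731/1.7)(15.15/1933.5).
ε_xy < 0, so the goods are complements.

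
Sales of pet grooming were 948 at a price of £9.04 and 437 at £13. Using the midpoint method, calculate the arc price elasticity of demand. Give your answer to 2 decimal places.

ΔQ = 437 − 948 = -511; ΔP = 13 − 9.04 = 3.96.
Midpoints: P̄ = 11.02, Q̄ = 692.5.
ε = (ΔQ/ΔP)(P̄/Q̄) = (-511/3.96)(11.02/692.5).

-2.05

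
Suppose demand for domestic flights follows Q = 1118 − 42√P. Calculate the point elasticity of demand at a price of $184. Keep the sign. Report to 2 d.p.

At P = 184, Q = 548.284.
dQ/dP = −42/(2√P) = -1.548.
ε = (dQ/dP)(P/Q) = (-1.548)(184/548.284).

-0.52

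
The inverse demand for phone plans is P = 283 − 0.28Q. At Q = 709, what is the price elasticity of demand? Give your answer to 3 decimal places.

At Q = 709, P = 283 − 0.28(709) = 84.48.
dP/dQ = −0.28, so dQ/dP = 1/(−0.28) = -3.571.
ε = (dQ/dP)(P/Q) = (-3.571)(84.48/709).

-0.426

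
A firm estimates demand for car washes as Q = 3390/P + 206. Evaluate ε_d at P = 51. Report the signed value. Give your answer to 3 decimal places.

-0.244

At P = 51, Q = 272.471.
dQ/dP = −3390/P² = -1.303.
ε = (dQ/dP)(P/Q) = (-1.303)(51/272.471).
|ε| < 1, so demand is inelastic at this price.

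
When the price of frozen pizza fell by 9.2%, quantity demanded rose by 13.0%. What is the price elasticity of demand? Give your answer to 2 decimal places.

-1.41

ε = %ΔQ / %ΔP = (13.0)/(-9.2) = -1.413.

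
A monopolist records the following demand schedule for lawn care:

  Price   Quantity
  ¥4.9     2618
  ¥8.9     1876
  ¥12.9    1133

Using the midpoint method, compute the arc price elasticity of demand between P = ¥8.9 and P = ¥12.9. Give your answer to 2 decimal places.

-1.35

At P = 8.9, Q = 1876; at P = 12.9, Q = 1133.
ΔQ = -743, ΔP = 4.0. Midpoints: P̄ = 10.90, Q̄ = 1504.5.
ε = (ΔQ/ΔP)(P̄/Q̄) = (-743/4.0)(10.90/1504.5).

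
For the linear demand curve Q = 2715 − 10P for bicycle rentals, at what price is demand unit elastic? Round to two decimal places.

For linear demand Q = a − bP, ε = −bP/(a − bP). |ε| = 1 when bP = a − bP, i.e. P = a/(2b).
P = 2715/(2·10) = 2715/20 = 135.7500.

135.75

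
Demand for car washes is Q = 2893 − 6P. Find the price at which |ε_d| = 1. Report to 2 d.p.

For linear demand Q = a − bP, ε = −bP/(a − bP). |ε| = 1 when bP = a − bP, i.e. P = a/(2b).
P = 2893/(2·6) = 2893/12 = 241.0833.

241.08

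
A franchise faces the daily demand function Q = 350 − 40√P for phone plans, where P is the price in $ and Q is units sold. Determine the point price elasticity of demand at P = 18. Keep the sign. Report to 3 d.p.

-0.471

At P = 18, Q = 180.294.
dQ/dP = −40/(2√P) = -4.714.
ε = (dQ/dP)(P/Q) = (-4.714)(18/180.294).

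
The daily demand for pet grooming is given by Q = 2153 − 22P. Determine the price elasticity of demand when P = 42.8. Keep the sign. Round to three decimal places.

At P = 42.8, Q = 1211.400.
dQ/dP = −22.
ε = (dQ/dP)(P/Q) = (-22)(42.8/1211.400).

-0.777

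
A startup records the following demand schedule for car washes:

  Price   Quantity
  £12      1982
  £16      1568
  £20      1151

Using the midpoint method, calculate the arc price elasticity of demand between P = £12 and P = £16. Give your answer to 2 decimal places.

At P = 12, Q = 1982; at P = 16, Q = 1568.
ΔQ = -414, ΔP = 4. Midpoints: P̄ = 14.00, Q̄ = 1775.0.
ε = (ΔQ/ΔP)(P̄/Q̄) = (-414/4)(14.00/1775.0).

-0.82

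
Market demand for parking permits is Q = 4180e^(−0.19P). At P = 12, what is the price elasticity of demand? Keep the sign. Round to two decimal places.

At P = 12, Q = 427.548.
dQ/dP = −0.19·4180e^(−0.19P) = −0.19Q = -81.234.
ε = (dQ/dP)(P/Q) = (-81.234)(12/427.548).

-2.28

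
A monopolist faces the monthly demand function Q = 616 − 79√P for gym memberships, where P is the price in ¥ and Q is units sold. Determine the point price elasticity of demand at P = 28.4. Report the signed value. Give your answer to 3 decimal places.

-1.080

At P = 28.4, Q = 194.996.
dQ/dP = −79/(2√P) = -7.412.
ε = (dQ/dP)(P/Q) = (-7.412)(28.4/194.996).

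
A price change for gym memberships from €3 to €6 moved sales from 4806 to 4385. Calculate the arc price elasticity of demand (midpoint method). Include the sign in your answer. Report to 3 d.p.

-0.137

ΔQ = 4385 − 4806 = -421; ΔP = 6 − 3 = 3.
Midpoints: P̄ = 4.50, Q̄ = 4595.5.
ε = (ΔQ/ΔP)(P̄/Q̄) = (-421/3)(4.50/4595.5).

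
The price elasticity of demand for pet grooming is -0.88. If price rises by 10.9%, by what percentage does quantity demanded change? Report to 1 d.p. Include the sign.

-9.6%

%ΔQ ≈ ε × %ΔP = (-0.88)(10.9%) = -9.59%.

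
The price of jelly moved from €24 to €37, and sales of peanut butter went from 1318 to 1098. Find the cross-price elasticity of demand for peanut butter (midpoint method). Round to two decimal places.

-0.43

ΔQ_x = 1098 − 1318 = -220; ΔP_y = 37 − 24 = 13.
Midpoints: P̄_y = 30.50, Q̄_x = 1208.0.
ε_xy = (ΔQ_x/ΔP_y)(P̄_y/Q̄_x) = (-220/13)(30.50/1208.0).
ε_xy < 0, so the goods are complements.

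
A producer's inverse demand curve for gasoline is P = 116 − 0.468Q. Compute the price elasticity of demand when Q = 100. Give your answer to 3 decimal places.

-1.479

At Q = 100, P = 116 − 0.468(100) = 69.20.
dP/dQ = −0.468, so dQ/dP = 1/(−0.468) = -2.137.
ε = (dQ/dP)(P/Q) = (-2.137)(69.20/100).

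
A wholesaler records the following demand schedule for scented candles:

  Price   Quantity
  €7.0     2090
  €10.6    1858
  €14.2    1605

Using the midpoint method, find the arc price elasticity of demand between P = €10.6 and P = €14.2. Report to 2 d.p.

At P = 10.6, Q = 1858; at P = 14.2, Q = 1605.
ΔQ = -253, ΔP = 3.6. Midpoints: P̄ = 12.40, Q̄ = 1731.5.
ε = (ΔQ/ΔP)(P̄/Q̄) = (-253/3.6)(12.40/1731.5).

-0.50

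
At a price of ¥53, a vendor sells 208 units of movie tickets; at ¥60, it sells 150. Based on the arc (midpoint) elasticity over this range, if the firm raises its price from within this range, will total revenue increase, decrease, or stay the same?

Arc ε = (-58/7)(56.50/179.0) ≈ -2.615.
|ε| = 2.62 > 1, so demand is elastic. A price rise therefore reduces total revenue.

decrease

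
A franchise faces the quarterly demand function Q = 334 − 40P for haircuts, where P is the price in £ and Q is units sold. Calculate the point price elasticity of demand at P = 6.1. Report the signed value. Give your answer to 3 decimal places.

At P = 6.1, Q = 90.
dQ/dP = −40.
ε = (dQ/dP)(P/Q) = (-40)(6.1/90).

-2.711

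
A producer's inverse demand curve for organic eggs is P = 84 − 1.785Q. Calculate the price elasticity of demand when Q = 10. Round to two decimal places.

-3.71

At Q = 10, P = 84 − 1.785(10) = 66.15.
dP/dQ = −1.785, so dQ/dP = 1/(−1.785) = -0.560.
ε = (dQ/dP)(P/Q) = (-0.560)(66.15/10).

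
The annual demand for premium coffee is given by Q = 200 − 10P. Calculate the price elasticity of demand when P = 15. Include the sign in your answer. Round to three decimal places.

-3.000

At P = 15, Q = 50.
dQ/dP = −10.
ε = (dQ/dP)(P/Q) = (-10)(15/50).
|ε| > 1, so demand is elastic at this price.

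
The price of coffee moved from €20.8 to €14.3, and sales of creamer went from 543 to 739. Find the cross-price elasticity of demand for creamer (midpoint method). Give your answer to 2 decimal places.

-0.83

ΔQ_x = 739 − 543 = 196; ΔP_y = 14.3 − 20.8 = -6.5.
Midpoints: P̄_y = 17.55, Q̄_x = 641.0.
ε_xy = (ΔQ_x/ΔP_y)(P̄_y/Q̄_x) = (196/-6.5)(17.55/641.0).
ε_xy < 0, so the goods are complements.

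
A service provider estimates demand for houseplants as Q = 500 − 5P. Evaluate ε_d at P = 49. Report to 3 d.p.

-0.961

At P = 49, Q = 255.
dQ/dP = −5.
ε = (dQ/dP)(P/Q) = (-5)(49/255).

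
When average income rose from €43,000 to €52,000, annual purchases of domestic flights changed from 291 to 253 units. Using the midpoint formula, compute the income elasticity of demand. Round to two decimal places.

-0.74

ΔQ = -38, ΔI = 9000. Midpoints: Ī = 47,500, Q̄ = 272.0.
ε_I = (ΔQ/ΔI)(Ī/Q̄) = (-38/9000)(47500/272.0).
ε_I < 0, so the good is inferior.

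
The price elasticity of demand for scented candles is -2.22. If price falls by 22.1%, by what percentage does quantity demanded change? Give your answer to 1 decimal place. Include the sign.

%ΔQ ≈ ε × %ΔP = (-2.22)(-22.1%) = 49.06%.

49.1%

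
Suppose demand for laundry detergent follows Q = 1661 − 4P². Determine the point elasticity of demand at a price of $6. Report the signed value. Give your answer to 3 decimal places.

At P = 6, Q = 1517.
dQ/dP = −8P = -48.
ε = (dQ/dP)(P/Q) = (-48)(6/1517).

-0.190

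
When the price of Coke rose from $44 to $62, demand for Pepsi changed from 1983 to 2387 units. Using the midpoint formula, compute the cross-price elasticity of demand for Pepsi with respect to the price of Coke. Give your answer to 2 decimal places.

ΔQ_x = 2387 − 1983 = 404; ΔP_y = 62 − 44 = 18.
Midpoints: P̄_y = 53.00, Q̄_x = 2185.0.
ε_xy = (ΔQ_x/ΔP_y)(P̄_y/Q̄_x) = (404/18)(53.00/2185.0).
ε_xy > 0, so the goods are substitutes.

0.54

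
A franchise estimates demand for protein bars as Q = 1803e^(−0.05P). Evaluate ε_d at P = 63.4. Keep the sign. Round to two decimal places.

At P = 63.4, Q = 75.732.
dQ/dP = −0.05·1803e^(−0.05P) = −0.05Q = -3.787.
ε = (dQ/dP)(P/Q) = (-3.787)(63.4/75.732).
|ε| > 1, so demand is elastic at this price.

-3.17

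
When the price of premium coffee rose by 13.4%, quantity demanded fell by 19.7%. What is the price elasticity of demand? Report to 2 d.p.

-1.47

ε = %ΔQ / %ΔP = (-19.7)/(13.4) = -1.470.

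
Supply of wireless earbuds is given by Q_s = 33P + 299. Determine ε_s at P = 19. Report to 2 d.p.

At P = 19, Q_s = 926.
dQ_s/dP = 33.
ε_s = (dQ_s/dP)(P/Q_s) = (33)(19/926).

0.68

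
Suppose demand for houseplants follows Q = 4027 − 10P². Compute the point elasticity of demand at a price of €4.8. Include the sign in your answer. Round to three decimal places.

-0.121

At P = 4.8, Q = 3796.600.
dQ/dP = −20P = -96.
ε = (dQ/dP)(P/Q) = (-96)(4.8/3796.600).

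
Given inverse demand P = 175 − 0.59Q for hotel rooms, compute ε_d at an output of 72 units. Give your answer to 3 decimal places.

-3.120

At Q = 72, P = 175 − 0.59(72) = 132.52.
dP/dQ = −0.59, so dQ/dP = 1/(−0.59) = -1.695.
ε = (dQ/dP)(P/Q) = (-1.695)(132.52/72).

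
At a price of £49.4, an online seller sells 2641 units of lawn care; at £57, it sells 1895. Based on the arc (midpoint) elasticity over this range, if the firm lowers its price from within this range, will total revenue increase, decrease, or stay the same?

Arc ε = (-746/7.6)(53.20/2268.0) ≈ -2.302.
|ε| = 2.30 > 1, so demand is elastic. A price cut therefore raises total revenue.

increase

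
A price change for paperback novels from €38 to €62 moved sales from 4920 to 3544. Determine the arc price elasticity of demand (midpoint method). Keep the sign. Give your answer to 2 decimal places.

-0.68

ΔQ = 3544 − 4920 = -1376; ΔP = 62 − 38 = 24.
Midpoints: P̄ = 50.00, Q̄ = 4232.0.
ε = (ΔQ/ΔP)(P̄/Q̄) = (-1376/24)(50.00/4232.0).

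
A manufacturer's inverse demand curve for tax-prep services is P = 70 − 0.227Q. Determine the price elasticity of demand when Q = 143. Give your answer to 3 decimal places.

At Q = 143, P = 70 − 0.227(143) = 37.54.
dP/dQ = −0.227, so dQ/dP = 1/(−0.227) = -4.405.
ε = (dQ/dP)(P/Q) = (-4.405)(37.54/143).

-1.156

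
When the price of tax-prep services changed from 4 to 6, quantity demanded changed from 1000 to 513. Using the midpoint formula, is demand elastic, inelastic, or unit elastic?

Arc ε ≈ -1.609.
|ε| = 1.61 > 1.

elastic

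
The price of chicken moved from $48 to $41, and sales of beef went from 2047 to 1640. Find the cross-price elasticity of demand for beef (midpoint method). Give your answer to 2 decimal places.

ΔQ_x = 1640 − 2047 = -407; ΔP_y = 41 − 48 = -7.
Midpoints: P̄_y = 44.50, Q̄_x = 1843.5.
ε_xy = (ΔQ_x/ΔP_y)(P̄_y/Q̄_x) = (-407/-7)(44.50/1843.5).

1.40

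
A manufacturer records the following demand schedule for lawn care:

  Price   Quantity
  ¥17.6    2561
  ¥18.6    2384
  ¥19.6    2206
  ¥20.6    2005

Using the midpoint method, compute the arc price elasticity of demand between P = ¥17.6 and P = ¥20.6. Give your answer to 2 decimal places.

-1.55

At P = 17.6, Q = 2561; at P = 20.6, Q = 2005.
ΔQ = -556, ΔP = 3.0. Midpoints: P̄ = 19.10, Q̄ = 2283.0.
ε = (ΔQ/ΔP)(P̄/Q̄) = (-556/3.0)(19.10/2283.0).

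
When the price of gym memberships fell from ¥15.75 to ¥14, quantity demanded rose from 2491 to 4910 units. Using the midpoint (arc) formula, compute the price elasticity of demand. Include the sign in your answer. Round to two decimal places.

-5.56

ΔQ = 4910 − 2491 = 2419; ΔP = 14 − 15.75 = -1.75.
Midpoints: P̄ = 14.88, Q̄ = 3700.5.
ε = (ΔQ/ΔP)(P̄/Q̄) = (2419/-1.75)(14.88/3700.5).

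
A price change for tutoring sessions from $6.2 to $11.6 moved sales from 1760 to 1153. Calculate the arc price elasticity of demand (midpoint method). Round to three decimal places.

-0.687

ΔQ = 1153 − 1760 = -607; ΔP = 11.6 − 6.2 = 5.4.
Midpoints: P̄ = 8.90, Q̄ = 1456.5.
ε = (ΔQ/ΔP)(P̄/Q̄) = (-607/5.4)(8.90/1456.5).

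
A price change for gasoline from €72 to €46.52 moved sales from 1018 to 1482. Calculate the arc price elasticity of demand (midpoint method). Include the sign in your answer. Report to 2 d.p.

ΔQ = 1482 − 1018 = 464; ΔP = 46.52 − 72 = -25.48.
Midpoints: P̄ = 59.26, Q̄ = 1250.0.
ε = (ΔQ/ΔP)(P̄/Q̄) = (464/-25.48)(59.26/1250.0).

-0.86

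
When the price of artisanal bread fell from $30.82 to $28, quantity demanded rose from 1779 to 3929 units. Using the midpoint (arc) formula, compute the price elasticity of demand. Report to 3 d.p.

ΔQ = 3929 − 1779 = 2150; ΔP = 28 − 30.82 = -2.82.
Midpoints: P̄ = 29.41, Q̄ = 2854.0.
ε = (ΔQ/ΔP)(P̄/Q̄) = (2150/-2.82)(29.41/2854.0).

-7.857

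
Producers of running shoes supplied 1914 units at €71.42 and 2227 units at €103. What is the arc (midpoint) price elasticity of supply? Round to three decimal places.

ΔQ = 2227 − 1914 = 313; ΔP = 103 − 71.42 = 31.58.
Midpoints: P̄ = 87.21, Q̄ = 2070.5.
ε_s = (ΔQ/ΔP)(P̄/Q̄) = (313/31.58)(87.21/2070.5).

0.417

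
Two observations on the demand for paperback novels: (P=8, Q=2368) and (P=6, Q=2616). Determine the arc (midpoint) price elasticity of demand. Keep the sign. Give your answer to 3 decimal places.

-0.348

ΔQ = 2616 − 2368 = 248; ΔP = 6 − 8 = -2.
Midpoints: P̄ = 7.00, Q̄ = 2492.0.
ε = (ΔQ/ΔP)(P̄/Q̄) = (248/-2)(7.00/2492.0).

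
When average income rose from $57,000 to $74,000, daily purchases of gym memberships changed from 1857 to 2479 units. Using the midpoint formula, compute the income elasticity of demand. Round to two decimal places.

ΔQ = 622, ΔI = 17000. Midpoints: Ī = 65,500, Q̄ = 2168.0.
ε_I = (ΔQ/ΔI)(Ī/Q̄) = (622/17000)(65500/2168.0).

1.11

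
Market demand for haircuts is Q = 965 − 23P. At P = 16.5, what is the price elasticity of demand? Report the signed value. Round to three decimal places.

At P = 16.5, Q = 585.500.
dQ/dP = −23.
ε = (dQ/dP)(P/Q) = (-23)(16.5/585.500).
|ε| < 1, so demand is inelastic at this price.

-0.648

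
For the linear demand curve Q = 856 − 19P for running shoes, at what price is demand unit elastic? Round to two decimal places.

22.53

For linear demand Q = a − bP, ε = −bP/(a − bP). |ε| = 1 when bP = a − bP, i.e. P = a/(2b).
P = 856/(2·19) = 856/38 = 22.5263.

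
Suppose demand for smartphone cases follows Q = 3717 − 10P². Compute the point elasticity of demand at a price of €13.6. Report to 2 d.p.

-1.98

At P = 13.6, Q = 1867.400.
dQ/dP = −20P = -272.
ε = (dQ/dP)(P/Q) = (-272)(13.6/1867.400).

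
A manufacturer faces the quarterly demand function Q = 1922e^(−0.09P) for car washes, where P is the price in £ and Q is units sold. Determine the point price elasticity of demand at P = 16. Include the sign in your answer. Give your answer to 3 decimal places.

At P = 16, Q = 455.375.
dQ/dP = −0.09·1922e^(−0.09P) = −0.09Q = -40.984.
ε = (dQ/dP)(P/Q) = (-40.984)(16/455.375).

-1.440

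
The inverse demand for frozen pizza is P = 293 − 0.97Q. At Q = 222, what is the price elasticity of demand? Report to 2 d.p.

At Q = 222, P = 293 − 0.97(222) = 77.66.
dP/dQ = −0.97, so dQ/dP = 1/(−0.97) = -1.031.
ε = (dQ/dP)(P/Q) = (-1.031)(77.66/222).

-0.36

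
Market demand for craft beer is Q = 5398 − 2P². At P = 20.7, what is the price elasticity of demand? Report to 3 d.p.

-0.377

At P = 20.7, Q = 4541.020.
dQ/dP = −4P = -82.800.
ε = (dQ/dP)(P/Q) = (-82.800)(20.7/4541.020).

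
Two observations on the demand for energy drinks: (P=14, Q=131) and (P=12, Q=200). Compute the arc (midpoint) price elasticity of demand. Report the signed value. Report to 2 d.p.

ΔQ = 200 − 131 = 69; ΔP = 12 − 14 = -2.
Midpoints: P̄ = 13.00, Q̄ = 165.5.
ε = (ΔQ/ΔP)(P̄/Q̄) = (69/-2)(13.00/165.5).

-2.71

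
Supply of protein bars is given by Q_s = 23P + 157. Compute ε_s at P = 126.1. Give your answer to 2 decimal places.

0.95

At P = 126.1, Q_s = 3057.30.
dQ_s/dP = 23.
ε_s = (dQ_s/dP)(P/Q_s) = (23)(126.1/3057.30).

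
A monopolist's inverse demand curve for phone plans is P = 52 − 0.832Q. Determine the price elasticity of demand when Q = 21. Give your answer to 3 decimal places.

At Q = 21, P = 52 − 0.832(21) = 34.53.
dP/dQ = −0.832, so dQ/dP = 1/(−0.832) = -1.202.
ε = (dQ/dP)(P/Q) = (-1.202)(34.53/21).

-1.976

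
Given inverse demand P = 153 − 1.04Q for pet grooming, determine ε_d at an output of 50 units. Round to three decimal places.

-1.942

At Q = 50, P = 153 − 1.04(50) = 101.00.
dP/dQ = −1.04, so dQ/dP = 1/(−1.04) = -0.962.
ε = (dQ/dP)(P/Q) = (-0.962)(101.00/50).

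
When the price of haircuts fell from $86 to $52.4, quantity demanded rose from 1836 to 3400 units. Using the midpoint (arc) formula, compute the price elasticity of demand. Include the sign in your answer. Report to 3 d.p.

ΔQ = 3400 − 1836 = 1564; ΔP = 52.4 − 86 = -33.6.
Midpoints: P̄ = 69.20, Q̄ = 2618.0.
ε = (ΔQ/ΔP)(P̄/Q̄) = (1564/-33.6)(69.20/2618.0).

-1.230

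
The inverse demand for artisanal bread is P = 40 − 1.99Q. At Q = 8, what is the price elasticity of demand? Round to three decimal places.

At Q = 8, P = 40 − 1.99(8) = 24.08.
dP/dQ = −1.99, so dQ/dP = 1/(−1.99) = -0.503.
ε = (dQ/dP)(P/Q) = (-0.503)(24.08/8).

-1.513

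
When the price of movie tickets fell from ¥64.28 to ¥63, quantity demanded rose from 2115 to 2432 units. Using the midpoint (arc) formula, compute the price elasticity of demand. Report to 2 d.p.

-6.93

ΔQ = 2432 − 2115 = 317; ΔP = 63 − 64.28 = -1.28.
Midpoints: P̄ = 63.64, Q̄ = 2273.5.
ε = (ΔQ/ΔP)(P̄/Q̄) = (317/-1.28)(63.64/2273.5).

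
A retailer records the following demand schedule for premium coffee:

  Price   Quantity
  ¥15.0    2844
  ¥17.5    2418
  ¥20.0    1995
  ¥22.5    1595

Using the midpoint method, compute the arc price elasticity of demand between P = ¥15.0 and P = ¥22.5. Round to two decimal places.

At P = 15.0, Q = 2844; at P = 22.5, Q = 1595.
ΔQ = -1249, ΔP = 7.5. Midpoints: P̄ = 18.75, Q̄ = 2219.5.
ε = (ΔQ/ΔP)(P̄/Q̄) = (-1249/7.5)(18.75/2219.5).

-1.41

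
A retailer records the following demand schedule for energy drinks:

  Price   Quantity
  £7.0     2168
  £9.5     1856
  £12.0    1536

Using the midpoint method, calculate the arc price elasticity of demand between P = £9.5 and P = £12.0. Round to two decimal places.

At P = 9.5, Q = 1856; at P = 12.0, Q = 1536.
ΔQ = -320, ΔP = 2.5. Midpoints: P̄ = 10.75, Q̄ = 1696.0.
ε = (ΔQ/ΔP)(P̄/Q̄) = (-320/2.5)(10.75/1696.0).

-0.81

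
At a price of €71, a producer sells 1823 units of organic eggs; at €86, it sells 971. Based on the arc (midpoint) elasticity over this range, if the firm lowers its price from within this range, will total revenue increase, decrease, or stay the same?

Arc ε = (-852/15)(78.50/1397.0) ≈ -3.192.
|ε| = 3.19 > 1, so demand is elastic. A price cut therefore raises total revenue.

increase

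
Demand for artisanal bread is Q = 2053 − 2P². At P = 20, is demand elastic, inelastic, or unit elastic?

Q = 1253, dQ/dP = -80.
ε = (dQ/dP)(P/Q) ≈ -1.277.
|ε| = 1.28 > 1.

elastic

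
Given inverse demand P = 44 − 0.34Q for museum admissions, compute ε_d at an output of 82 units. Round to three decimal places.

At Q = 82, P = 44 − 0.34(82) = 16.12.
dP/dQ = −0.34, so dQ/dP = 1/(−0.34) = -2.941.
ε = (dQ/dP)(P/Q) = (-2.941)(16.12/82).

-0.578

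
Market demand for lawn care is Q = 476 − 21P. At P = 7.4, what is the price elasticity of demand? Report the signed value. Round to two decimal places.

At P = 7.4, Q = 320.600.
dQ/dP = −21.
ε = (dQ/dP)(P/Q) = (-21)(7.4/320.600).
|ε| < 1, so demand is inelastic at this price.

-0.48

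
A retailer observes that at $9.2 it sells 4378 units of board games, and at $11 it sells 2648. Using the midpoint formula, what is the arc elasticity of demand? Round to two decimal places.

-2.76

ΔQ = 2648 − 4378 = -1730; ΔP = 11 − 9.2 = 1.8.
Midpoints: P̄ = 10.10, Q̄ = 3513.0.
ε = (ΔQ/ΔP)(P̄/Q̄) = (-1730/1.8)(10.10/3513.0).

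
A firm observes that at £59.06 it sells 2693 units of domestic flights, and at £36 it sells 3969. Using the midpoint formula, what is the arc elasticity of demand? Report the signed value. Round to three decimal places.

ΔQ = 3969 − 2693 = 1276; ΔP = 36 − 59.06 = -23.06.
Midpoints: P̄ = 47.53, Q̄ = 3331.0.
ε = (ΔQ/ΔP)(P̄/Q̄) = (1276/-23.06)(47.53/3331.0).

-0.790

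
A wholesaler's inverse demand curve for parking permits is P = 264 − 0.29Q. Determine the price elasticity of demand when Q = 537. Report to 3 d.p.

At Q = 537, P = 264 − 0.29(537) = 108.27.
dP/dQ = −0.29, so dQ/dP = 1/(−0.29) = -3.448.
ε = (dQ/dP)(P/Q) = (-3.448)(108.27/537).

-0.695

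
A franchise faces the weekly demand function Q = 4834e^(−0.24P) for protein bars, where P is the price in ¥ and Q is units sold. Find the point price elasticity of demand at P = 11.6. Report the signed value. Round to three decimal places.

At P = 11.6, Q = 298.697.
dQ/dP = −0.24·4834e^(−0.24P) = −0.24Q = -71.687.
ε = (dQ/dP)(P/Q) = (-71.687)(11.6/298.697).
|ε| > 1, so demand is elastic at this price.

-2.784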